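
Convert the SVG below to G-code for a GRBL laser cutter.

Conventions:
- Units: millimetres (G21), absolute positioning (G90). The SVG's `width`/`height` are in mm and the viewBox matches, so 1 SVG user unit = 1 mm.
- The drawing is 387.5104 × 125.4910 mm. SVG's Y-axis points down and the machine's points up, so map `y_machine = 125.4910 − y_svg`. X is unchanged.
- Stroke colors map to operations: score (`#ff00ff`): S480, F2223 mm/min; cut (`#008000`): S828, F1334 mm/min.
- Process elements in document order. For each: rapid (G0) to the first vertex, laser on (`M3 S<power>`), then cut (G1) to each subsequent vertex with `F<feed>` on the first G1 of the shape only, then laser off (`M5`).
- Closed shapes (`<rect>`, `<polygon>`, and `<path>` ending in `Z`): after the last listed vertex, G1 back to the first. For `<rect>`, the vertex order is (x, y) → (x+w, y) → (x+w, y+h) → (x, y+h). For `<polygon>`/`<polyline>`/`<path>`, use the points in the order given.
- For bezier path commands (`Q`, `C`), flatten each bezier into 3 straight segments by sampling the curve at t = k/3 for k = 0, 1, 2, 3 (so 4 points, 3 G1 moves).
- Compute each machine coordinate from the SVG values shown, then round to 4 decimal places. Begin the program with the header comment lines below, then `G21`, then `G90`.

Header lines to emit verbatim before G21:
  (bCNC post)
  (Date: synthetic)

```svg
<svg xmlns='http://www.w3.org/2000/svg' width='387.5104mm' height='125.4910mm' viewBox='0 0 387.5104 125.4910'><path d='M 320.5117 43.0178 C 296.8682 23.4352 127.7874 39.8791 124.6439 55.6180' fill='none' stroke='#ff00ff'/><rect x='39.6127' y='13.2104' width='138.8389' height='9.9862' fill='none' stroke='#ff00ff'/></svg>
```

(bCNC post)
(Date: synthetic)
G21
G90
G0 X320.5117 Y82.4732
M3 S480
G1 X259.9215 Y91.4074 F2223
G1 X171.5674 Y84.4865
G1 X124.6439 Y69.8730
M5
G0 X39.6127 Y112.2806
M3 S480
G1 X178.4516 Y112.2806 F2223
G1 X178.4516 Y102.2944
G1 X39.6127 Y102.2944
G1 X39.6127 Y112.2806
M5

Since the viewBox matches the mm dimensions, user units are millimetres directly. The only transform is the Y-flip y_m = 125.4910 − y_svg.

Shape 1 is a cubic bezier drawn with `<path>`. Its stroke #ff00ff means score at S480, F2223. After flipping Y the toolpath is (320.5117,82.4732) → (259.9215,91.4074) → (171.5674,84.4865) → (124.6439,69.8730).

Shape 2 is a rectangle drawn with `<rect>`. Its stroke #ff00ff means score at S480, F2223. After flipping Y the toolpath is (39.6127,112.2806) → (178.4516,112.2806) → (178.4516,102.2944) → (39.6127,102.2944) → (39.6127,112.2806), returning to the start.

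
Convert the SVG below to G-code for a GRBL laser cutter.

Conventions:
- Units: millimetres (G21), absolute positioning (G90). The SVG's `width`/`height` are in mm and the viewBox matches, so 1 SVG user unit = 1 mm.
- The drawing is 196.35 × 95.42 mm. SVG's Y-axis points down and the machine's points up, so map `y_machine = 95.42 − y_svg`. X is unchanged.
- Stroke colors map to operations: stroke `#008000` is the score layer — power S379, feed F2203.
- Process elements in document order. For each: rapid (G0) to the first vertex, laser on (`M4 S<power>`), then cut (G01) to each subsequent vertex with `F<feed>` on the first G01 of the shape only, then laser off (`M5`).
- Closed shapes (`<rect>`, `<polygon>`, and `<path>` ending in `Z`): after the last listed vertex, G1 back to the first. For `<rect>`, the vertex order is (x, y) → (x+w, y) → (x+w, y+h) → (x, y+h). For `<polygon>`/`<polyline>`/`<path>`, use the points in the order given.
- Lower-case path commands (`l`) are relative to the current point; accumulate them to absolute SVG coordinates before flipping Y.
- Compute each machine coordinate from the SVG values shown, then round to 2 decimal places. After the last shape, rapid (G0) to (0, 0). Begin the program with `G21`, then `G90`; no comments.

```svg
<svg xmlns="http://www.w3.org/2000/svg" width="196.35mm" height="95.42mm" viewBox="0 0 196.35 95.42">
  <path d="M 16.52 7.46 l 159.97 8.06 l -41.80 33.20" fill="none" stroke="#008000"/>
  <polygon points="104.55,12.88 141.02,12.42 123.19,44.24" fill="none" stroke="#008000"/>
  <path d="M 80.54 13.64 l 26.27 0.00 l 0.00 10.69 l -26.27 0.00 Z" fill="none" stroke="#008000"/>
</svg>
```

viewBox `0 0 196.35 95.42` with mm width/height → 1 unit = 1 mm. Flip: y_m = 95.42 − y_svg.

**Shape 1** — `<path>` open polyline, stroke `#008000` → score (S379, F2203). Machine vertices: (16.52,87.96) → (176.49,79.90) → (134.69,46.70). Open path.

**Shape 2** — `<polygon>` regular polygon, stroke `#008000` → score (S379, F2203). Machine vertices: (104.55,82.54) → (141.02,83.00) → (123.19,51.18) → (104.55,82.54). Closed: final G1 returns to the first vertex.

**Shape 3** — `<path>` rectangle, stroke `#008000` → score (S379, F2203). Machine vertices: (80.54,81.78) → (106.81,81.78) → (106.81,71.09) → (80.54,71.09) → (80.54,81.78). Closed: final G1 returns to the first vertex.

G21
G90
G0 X16.52 Y87.96
M4 S379
G01 X176.49 Y79.90 F2203
G01 X134.69 Y46.70
M5
G0 X104.55 Y82.54
M4 S379
G01 X141.02 Y83.00 F2203
G01 X123.19 Y51.18
G01 X104.55 Y82.54
M5
G0 X80.54 Y81.78
M4 S379
G01 X106.81 Y81.78 F2203
G01 X106.81 Y71.09
G01 X80.54 Y71.09
G01 X80.54 Y81.78
M5
G0 X0.00 Y0.00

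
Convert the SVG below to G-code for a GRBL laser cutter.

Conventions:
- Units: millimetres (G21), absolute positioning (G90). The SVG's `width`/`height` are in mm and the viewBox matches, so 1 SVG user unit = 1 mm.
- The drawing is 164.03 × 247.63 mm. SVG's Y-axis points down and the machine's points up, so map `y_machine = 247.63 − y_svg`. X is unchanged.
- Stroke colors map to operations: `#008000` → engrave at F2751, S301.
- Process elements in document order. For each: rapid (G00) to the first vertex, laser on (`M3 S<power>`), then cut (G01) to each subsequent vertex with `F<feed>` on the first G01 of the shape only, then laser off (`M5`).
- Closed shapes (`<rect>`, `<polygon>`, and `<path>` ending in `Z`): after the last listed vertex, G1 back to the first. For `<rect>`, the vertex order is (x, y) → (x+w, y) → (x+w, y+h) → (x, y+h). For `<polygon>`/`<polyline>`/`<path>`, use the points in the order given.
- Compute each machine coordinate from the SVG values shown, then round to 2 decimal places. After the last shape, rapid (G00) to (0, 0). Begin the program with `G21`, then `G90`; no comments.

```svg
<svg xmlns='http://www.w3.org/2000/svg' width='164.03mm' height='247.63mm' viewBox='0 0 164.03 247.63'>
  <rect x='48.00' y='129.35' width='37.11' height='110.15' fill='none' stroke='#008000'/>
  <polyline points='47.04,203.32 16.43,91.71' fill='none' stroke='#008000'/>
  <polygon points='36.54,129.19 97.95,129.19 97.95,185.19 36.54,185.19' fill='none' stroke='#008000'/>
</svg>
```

Since the viewBox matches the mm dimensions, user units are millimetres directly. The only transform is the Y-flip y_m = 247.63 − y_svg.

Shape 1 is a rectangle drawn with `<rect>`. Its stroke #008000 means engrave at S301, F2751. After flipping Y the toolpath is (48.00,118.28) → (85.11,118.28) → (85.11,8.13) → (48.00,8.13) → (48.00,118.28), returning to the start.

Shape 2 is a line segment drawn with `<polyline>`. Its stroke #008000 means engrave at S301, F2751. After flipping Y the toolpath is (47.04,44.31) → (16.43,155.92).

Shape 3 is a rectangle drawn with `<polygon>`. Its stroke #008000 means engrave at S301, F2751. After flipping Y the toolpath is (36.54,118.44) → (97.95,118.44) → (97.95,62.44) → (36.54,62.44) → (36.54,118.44), returning to the start.

G21
G90
G00 X48.00 Y118.28
M3 S301
G01 X85.11 Y118.28 F2751
G01 X85.11 Y8.13
G01 X48.00 Y8.13
G01 X48.00 Y118.28
M5
G00 X47.04 Y44.31
M3 S301
G01 X16.43 Y155.92 F2751
M5
G00 X36.54 Y118.44
M3 S301
G01 X97.95 Y118.44 F2751
G01 X97.95 Y62.44
G01 X36.54 Y62.44
G01 X36.54 Y118.44
M5
G00 X0.00 Y0.00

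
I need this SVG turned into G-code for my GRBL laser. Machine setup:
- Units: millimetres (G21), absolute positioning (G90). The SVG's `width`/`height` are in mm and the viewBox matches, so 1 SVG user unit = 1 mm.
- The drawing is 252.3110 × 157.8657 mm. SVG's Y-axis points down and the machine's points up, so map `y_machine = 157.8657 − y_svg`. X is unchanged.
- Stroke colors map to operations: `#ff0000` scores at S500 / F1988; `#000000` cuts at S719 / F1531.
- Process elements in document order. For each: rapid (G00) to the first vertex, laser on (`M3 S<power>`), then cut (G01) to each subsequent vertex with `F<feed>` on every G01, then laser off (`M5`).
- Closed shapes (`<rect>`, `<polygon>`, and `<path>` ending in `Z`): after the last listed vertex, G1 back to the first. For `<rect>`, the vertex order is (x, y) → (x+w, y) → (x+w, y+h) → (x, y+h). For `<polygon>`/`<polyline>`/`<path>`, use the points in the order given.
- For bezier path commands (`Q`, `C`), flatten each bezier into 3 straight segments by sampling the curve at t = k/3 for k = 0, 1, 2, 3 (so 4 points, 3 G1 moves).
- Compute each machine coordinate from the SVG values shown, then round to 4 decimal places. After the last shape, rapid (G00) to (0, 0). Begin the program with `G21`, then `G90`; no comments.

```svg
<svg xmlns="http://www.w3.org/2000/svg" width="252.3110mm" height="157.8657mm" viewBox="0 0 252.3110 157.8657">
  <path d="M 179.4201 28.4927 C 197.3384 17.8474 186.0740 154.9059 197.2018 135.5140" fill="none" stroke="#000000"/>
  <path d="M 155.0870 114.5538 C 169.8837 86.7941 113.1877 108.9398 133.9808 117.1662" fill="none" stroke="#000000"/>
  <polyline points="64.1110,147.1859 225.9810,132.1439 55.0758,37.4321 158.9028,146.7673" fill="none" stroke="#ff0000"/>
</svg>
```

G21
G90
G00 X179.4201 Y129.3730
M3 S719
G01 X189.5210 Y102.0487 F1531
G01 X191.6279 Y43.8450 F1531
G01 X197.2018 Y22.3517 F1531
M5
G00 X155.0870 Y43.3119
M3 S719
G01 X151.5706 Y56.8003 F1531
G01 X133.4996 Y51.2018 F1531
G01 X133.9808 Y40.6995 F1531
M5
G00 X64.1110 Y10.6798
M3 S500
G01 X225.9810 Y25.7218 F1988
G01 X55.0758 Y120.4336 F1988
G01 X158.9028 Y11.0984 F1988
M5
G00 X0.0000 Y0.0000

1 u = 1 mm; y_m = 157.8657 − y.

[1] `<path>` cubic bezier, #000000→cut S719 F1531: (179.4201,129.3730) → (189.5210,102.0487) → (191.6279,43.8450) → (197.2018,22.3517)

[2] `<path>` cubic bezier, #000000→cut S719 F1531: (155.0870,43.3119) → (151.5706,56.8003) → (133.4996,51.2018) → (133.9808,40.6995)

[3] `<polyline>` open polyline, #ff0000→score S500 F1988: (64.1110,10.6798) → (225.9810,25.7218) → (55.0758,120.4336) → (158.9028,11.0984)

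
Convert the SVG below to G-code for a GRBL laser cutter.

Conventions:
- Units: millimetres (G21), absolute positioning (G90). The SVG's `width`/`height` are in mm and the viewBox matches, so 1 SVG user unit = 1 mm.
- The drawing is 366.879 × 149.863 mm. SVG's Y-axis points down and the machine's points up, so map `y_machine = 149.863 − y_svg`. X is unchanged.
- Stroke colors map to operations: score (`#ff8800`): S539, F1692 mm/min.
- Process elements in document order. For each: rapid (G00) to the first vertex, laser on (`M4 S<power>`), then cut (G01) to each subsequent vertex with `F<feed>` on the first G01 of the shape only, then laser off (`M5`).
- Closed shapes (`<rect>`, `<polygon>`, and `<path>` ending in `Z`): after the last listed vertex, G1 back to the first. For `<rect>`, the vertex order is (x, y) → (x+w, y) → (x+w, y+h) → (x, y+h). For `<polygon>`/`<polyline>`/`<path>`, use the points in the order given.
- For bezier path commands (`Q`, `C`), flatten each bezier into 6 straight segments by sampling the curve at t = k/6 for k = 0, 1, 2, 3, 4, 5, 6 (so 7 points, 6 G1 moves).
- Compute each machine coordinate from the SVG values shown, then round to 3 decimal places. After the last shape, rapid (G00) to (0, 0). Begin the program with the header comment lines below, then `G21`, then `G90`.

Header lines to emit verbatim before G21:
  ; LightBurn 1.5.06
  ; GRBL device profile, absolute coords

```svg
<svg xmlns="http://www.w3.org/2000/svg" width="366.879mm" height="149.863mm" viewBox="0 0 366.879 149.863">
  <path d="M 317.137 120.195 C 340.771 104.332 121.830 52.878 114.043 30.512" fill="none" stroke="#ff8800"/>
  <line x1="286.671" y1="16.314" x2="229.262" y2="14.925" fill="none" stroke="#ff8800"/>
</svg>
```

; LightBurn 1.5.06
; GRBL device profile, absolute coords
G21
G90
G00 X317.137 Y29.668
M4 S539
G01 X310.840 Y40.266 F1692
G01 X276.717 Y54.999
G01 X227.373 Y72.071
G01 X175.410 Y89.685
G01 X133.432 Y106.043
G01 X114.043 Y119.351
M5
G00 X286.671 Y133.549
M4 S539
G01 X229.262 Y134.938 F1692
M5
G00 X0.000 Y0.000

1 u = 1 mm; y_m = 149.863 − y.

[1] `<path>` cubic bezier, #ff8800→score S539 F1692: (317.137,29.668) → (310.840,40.266) → (276.717,54.999) → (227.373,72.071) → (175.410,89.685) → (133.432,106.043) → (114.043,119.351)

[2] `<line>` line segment, #ff8800→score S539 F1692: (286.671,133.549) → (229.262,134.938)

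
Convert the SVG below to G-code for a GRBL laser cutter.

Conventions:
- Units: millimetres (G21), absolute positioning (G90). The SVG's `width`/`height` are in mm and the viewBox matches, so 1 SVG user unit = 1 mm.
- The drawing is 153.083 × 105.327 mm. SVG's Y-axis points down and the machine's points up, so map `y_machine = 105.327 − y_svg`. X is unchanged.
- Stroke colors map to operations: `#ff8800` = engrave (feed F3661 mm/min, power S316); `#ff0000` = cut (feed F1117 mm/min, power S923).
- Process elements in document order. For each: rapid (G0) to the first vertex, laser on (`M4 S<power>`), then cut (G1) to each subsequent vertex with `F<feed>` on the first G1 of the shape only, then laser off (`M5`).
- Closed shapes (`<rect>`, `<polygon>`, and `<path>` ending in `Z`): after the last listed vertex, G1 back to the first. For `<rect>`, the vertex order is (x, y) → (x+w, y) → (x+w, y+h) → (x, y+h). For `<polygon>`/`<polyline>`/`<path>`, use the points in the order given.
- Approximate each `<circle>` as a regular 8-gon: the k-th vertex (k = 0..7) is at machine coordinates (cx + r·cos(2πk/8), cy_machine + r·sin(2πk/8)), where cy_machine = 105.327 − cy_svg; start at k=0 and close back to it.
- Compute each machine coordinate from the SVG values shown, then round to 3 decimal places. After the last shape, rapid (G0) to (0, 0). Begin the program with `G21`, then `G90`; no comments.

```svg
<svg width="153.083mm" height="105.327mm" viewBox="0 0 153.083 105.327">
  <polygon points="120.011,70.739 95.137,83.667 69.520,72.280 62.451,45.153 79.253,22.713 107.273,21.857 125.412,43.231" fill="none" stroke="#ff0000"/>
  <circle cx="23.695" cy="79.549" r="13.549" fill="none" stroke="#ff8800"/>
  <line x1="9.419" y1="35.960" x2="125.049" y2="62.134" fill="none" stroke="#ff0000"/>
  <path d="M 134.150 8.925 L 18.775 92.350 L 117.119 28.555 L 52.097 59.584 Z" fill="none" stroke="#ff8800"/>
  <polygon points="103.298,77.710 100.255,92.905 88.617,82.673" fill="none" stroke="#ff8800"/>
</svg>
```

Since the viewBox matches the mm dimensions, user units are millimetres directly. The only transform is the Y-flip y_m = 105.327 − y_svg.

Shape 1 is a regular polygon drawn with `<polygon>`. Its stroke #ff0000 means cut at S923, F1117. After flipping Y the toolpath is (120.011,34.588) → (95.137,21.660) → (69.520,33.047) → (62.451,60.174) → (79.253,82.614) → (107.273,83.470) → (125.412,62.096) → (120.011,34.588), returning to the start.

Shape 2 is a circle drawn with `<circle>`. Its stroke #ff8800 means engrave at S316, F3661. After flipping Y the toolpath is (37.244,25.778) → (33.276,35.359) → (23.695,39.327) → (14.114,35.359) → (10.146,25.778) → (14.114,16.197) → (23.695,12.229) → (33.276,16.197) → (37.244,25.778), returning to the start.

Shape 3 is a line segment drawn with `<line>`. Its stroke #ff0000 means cut at S923, F1117. After flipping Y the toolpath is (9.419,69.367) → (125.049,43.193).

Shape 4 is a closed polygon drawn with `<path>`. Its stroke #ff8800 means engrave at S316, F3661. After flipping Y the toolpath is (134.150,96.402) → (18.775,12.977) → (117.119,76.772) → (52.097,45.743) → (134.150,96.402), returning to the start.

Shape 5 is a regular polygon drawn with `<polygon>`. Its stroke #ff8800 means engrave at S316, F3661. After flipping Y the toolpath is (103.298,27.617) → (100.255,12.422) → (88.617,22.654) → (103.298,27.617), returning to the start.

G21
G90
G0 X120.011 Y34.588
M4 S923
G1 X95.137 Y21.660 F1117
G1 X69.520 Y33.047
G1 X62.451 Y60.174
G1 X79.253 Y82.614
G1 X107.273 Y83.470
G1 X125.412 Y62.096
G1 X120.011 Y34.588
M5
G0 X37.244 Y25.778
M4 S316
G1 X33.276 Y35.359 F3661
G1 X23.695 Y39.327
G1 X14.114 Y35.359
G1 X10.146 Y25.778
G1 X14.114 Y16.197
G1 X23.695 Y12.229
G1 X33.276 Y16.197
G1 X37.244 Y25.778
M5
G0 X9.419 Y69.367
M4 S923
G1 X125.049 Y43.193 F1117
M5
G0 X134.150 Y96.402
M4 S316
G1 X18.775 Y12.977 F3661
G1 X117.119 Y76.772
G1 X52.097 Y45.743
G1 X134.150 Y96.402
M5
G0 X103.298 Y27.617
M4 S316
G1 X100.255 Y12.422 F3661
G1 X88.617 Y22.654
G1 X103.298 Y27.617
M5
G0 X0.000 Y0.000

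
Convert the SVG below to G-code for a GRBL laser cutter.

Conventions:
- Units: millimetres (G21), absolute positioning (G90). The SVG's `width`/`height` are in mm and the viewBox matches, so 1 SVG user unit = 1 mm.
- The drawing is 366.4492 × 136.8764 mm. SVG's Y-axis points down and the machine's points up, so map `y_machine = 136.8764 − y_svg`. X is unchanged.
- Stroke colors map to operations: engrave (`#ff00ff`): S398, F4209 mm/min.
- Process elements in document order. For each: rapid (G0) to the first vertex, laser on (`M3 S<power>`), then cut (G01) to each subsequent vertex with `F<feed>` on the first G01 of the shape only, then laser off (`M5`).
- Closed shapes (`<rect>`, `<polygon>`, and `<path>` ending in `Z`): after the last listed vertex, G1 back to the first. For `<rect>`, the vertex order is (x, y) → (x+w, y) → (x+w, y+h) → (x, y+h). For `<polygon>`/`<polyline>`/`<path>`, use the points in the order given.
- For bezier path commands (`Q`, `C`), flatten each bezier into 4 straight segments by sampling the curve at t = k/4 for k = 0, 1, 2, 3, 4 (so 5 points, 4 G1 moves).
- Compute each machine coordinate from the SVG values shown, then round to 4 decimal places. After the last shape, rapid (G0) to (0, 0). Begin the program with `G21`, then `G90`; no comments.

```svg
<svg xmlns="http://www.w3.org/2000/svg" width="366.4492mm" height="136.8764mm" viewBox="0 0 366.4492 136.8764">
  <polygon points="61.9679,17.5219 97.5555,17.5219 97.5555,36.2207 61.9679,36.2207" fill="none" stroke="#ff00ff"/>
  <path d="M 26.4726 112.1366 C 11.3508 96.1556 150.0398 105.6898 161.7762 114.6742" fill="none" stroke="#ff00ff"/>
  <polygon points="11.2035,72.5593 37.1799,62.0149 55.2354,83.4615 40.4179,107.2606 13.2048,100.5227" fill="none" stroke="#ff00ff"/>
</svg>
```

Since the viewBox matches the mm dimensions, user units are millimetres directly. The only transform is the Y-flip y_m = 136.8764 − y_svg.

Shape 1 is a rectangle drawn with `<polygon>`. Its stroke #ff00ff means engrave at S398, F4209. After flipping Y the toolpath is (61.9679,119.3545) → (97.5555,119.3545) → (97.5555,100.6557) → (61.9679,100.6557) → (61.9679,119.3545), returning to the start.

Shape 2 is a cubic bezier drawn with `<path>`. Its stroke #ff00ff means engrave at S398, F4209. After flipping Y the toolpath is (26.4726,24.7398) → (39.5838,32.3487) → (84.0526,32.8330) → (133.5572,28.6363) → (161.7762,22.2022).

Shape 3 is a regular polygon drawn with `<polygon>`. Its stroke #ff00ff means engrave at S398, F4209. After flipping Y the toolpath is (11.2035,64.3171) → (37.1799,74.8615) → (55.2354,53.4149) → (40.4179,29.6158) → (13.2048,36.3537) → (11.2035,64.3171), returning to the start.

G21
G90
G0 X61.9679 Y119.3545
M3 S398
G01 X97.5555 Y119.3545 F4209
G01 X97.5555 Y100.6557
G01 X61.9679 Y100.6557
G01 X61.9679 Y119.3545
M5
G0 X26.4726 Y24.7398
M3 S398
G01 X39.5838 Y32.3487 F4209
G01 X84.0526 Y32.8330
G01 X133.5572 Y28.6363
G01 X161.7762 Y22.2022
M5
G0 X11.2035 Y64.3171
M3 S398
G01 X37.1799 Y74.8615 F4209
G01 X55.2354 Y53.4149
G01 X40.4179 Y29.6158
G01 X13.2048 Y36.3537
G01 X11.2035 Y64.3171
M5
G0 X0.0000 Y0.0000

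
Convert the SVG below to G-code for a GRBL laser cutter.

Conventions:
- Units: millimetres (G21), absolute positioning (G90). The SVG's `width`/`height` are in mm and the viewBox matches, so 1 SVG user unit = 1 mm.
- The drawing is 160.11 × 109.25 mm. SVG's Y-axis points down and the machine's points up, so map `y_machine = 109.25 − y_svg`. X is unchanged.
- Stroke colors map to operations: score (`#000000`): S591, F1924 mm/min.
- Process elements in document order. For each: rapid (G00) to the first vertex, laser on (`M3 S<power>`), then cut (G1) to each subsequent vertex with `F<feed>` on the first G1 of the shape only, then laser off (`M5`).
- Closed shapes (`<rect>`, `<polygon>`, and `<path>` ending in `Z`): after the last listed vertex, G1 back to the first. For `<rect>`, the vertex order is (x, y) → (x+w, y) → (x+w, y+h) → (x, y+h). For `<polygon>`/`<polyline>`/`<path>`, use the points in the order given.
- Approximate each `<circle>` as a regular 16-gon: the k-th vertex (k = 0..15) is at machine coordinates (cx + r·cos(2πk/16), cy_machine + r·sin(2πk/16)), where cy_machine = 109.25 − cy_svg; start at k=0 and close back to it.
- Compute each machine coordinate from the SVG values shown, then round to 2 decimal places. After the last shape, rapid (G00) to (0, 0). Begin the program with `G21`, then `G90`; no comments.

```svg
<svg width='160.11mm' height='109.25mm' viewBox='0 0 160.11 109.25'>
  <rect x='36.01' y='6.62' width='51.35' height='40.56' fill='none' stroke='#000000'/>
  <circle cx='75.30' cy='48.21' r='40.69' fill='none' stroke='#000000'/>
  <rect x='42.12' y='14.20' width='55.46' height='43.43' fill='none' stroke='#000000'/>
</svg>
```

G21
G90
G00 X36.01 Y102.63
M3 S591
G1 X87.36 Y102.63 F1924
G1 X87.36 Y62.07
G1 X36.01 Y62.07
G1 X36.01 Y102.63
M5
G00 X115.99 Y61.04
M3 S591
G1 X112.89 Y76.61 F1924
G1 X104.07 Y89.81
G1 X90.87 Y98.63
G1 X75.30 Y101.73
G1 X59.73 Y98.63
G1 X46.53 Y89.81
G1 X37.71 Y76.61
G1 X34.61 Y61.04
G1 X37.71 Y45.47
G1 X46.53 Y32.27
G1 X59.73 Y23.45
G1 X75.30 Y20.35
G1 X90.87 Y23.45
G1 X104.07 Y32.27
G1 X112.89 Y45.47
G1 X115.99 Y61.04
M5
G00 X42.12 Y95.05
M3 S591
G1 X97.58 Y95.05 F1924
G1 X97.58 Y51.62
G1 X42.12 Y51.62
G1 X42.12 Y95.05
M5
G00 X0.00 Y0.00

1 u = 1 mm; y_m = 109.25 − y.

[1] `<rect>` rectangle, #000000→score S591 F1924: (36.01,102.63) → (87.36,102.63) → (87.36,62.07) → (36.01,62.07) → (36.01,102.63) (closed)

[2] `<circle>` circle, #000000→score S591 F1924: (115.99,61.04) → (112.89,76.61) → (104.07,89.81) → (90.87,98.63) → (75.30,101.73) → (59.73,98.63) → (46.53,89.81) → (37.71,76.61) → (34.61,61.04) → (37.71,45.47) → (46.53,32.27) → (59.73,23.45) → (75.30,20.35) → (90.87,23.45) → (104.07,32.27) → (112.89,45.47) → (115.99,61.04) (closed)

[3] `<rect>` rectangle, #000000→score S591 F1924: (42.12,95.05) → (97.58,95.05) → (97.58,51.62) → (42.12,51.62) → (42.12,95.05) (closed)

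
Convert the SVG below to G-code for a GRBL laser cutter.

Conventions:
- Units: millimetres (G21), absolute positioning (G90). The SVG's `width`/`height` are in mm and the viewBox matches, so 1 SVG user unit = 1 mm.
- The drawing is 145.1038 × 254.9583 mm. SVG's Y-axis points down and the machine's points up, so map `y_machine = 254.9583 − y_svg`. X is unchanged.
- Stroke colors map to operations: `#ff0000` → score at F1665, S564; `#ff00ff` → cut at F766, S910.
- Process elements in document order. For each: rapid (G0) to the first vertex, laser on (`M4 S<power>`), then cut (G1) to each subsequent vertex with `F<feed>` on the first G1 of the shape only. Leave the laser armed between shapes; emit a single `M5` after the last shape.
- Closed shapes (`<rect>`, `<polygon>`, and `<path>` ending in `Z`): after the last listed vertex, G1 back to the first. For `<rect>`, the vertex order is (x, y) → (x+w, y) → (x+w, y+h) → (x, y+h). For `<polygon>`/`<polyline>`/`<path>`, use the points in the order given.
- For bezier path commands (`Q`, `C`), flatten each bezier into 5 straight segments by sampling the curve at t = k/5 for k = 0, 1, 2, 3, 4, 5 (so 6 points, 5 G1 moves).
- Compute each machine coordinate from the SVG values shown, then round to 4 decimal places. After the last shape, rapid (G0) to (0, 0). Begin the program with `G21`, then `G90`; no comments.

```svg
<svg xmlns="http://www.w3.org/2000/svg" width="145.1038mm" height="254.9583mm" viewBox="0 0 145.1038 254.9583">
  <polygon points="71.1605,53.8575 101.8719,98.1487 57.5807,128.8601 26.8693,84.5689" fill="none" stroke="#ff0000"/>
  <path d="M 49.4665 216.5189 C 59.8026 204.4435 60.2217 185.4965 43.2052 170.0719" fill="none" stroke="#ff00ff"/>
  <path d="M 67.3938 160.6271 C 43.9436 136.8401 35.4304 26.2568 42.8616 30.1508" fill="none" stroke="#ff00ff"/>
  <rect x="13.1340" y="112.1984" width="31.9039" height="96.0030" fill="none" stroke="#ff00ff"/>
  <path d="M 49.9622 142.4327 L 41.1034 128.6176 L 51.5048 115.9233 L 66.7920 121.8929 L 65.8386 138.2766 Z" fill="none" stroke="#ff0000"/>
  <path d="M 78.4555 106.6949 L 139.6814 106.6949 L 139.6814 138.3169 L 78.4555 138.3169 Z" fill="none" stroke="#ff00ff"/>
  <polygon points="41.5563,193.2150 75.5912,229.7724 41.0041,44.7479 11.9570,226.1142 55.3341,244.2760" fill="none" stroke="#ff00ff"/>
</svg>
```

G21
G90
G0 X71.1605 Y201.1008
M4 S564
G1 X101.8719 Y156.8096 F1665
G1 X57.5807 Y126.0982
G1 X26.8693 Y170.3894
G1 X71.1605 Y201.1008
G0 X49.4665 Y38.4394
M4 S910
G1 X54.4180 Y46.4261 F766
G1 X56.6285 Y55.5630
G1 X55.7371 Y65.3513
G1 X51.3830 Y75.2921
G1 X43.2052 Y84.8864
G0 X67.3938 Y94.3312
M4 S910
G1 X55.1242 Y117.4088 F766
G1 X46.4878 Y151.6563
G1 X41.5330 Y187.4127
G1 X40.3081 Y215.0168
G1 X42.8616 Y224.8075
G0 X13.1340 Y142.7599
M4 S910
G1 X45.0379 Y142.7599 F766
G1 X45.0379 Y46.7569
G1 X13.1340 Y46.7569
G1 X13.1340 Y142.7599
G0 X49.9622 Y112.5256
M4 S564
G1 X41.1034 Y126.3407 F1665
G1 X51.5048 Y139.0350
G1 X66.7920 Y133.0654
G1 X65.8386 Y116.6817
G1 X49.9622 Y112.5256
G0 X78.4555 Y148.2634
M4 S910
G1 X139.6814 Y148.2634 F766
G1 X139.6814 Y116.6414
G1 X78.4555 Y116.6414
G1 X78.4555 Y148.2634
G0 X41.5563 Y61.7433
M4 S910
G1 X75.5912 Y25.1859 F766
G1 X41.0041 Y210.2104
G1 X11.9570 Y28.8441
G1 X55.3341 Y10.6823
G1 X41.5563 Y61.7433
M5
G0 X0.0000 Y0.0000

Since the viewBox matches the mm dimensions, user units are millimetres directly. The only transform is the Y-flip y_m = 254.9583 − y_svg.

Shape 1 is a regular polygon drawn with `<polygon>`. Its stroke #ff0000 means score at S564, F1665. After flipping Y the toolpath is (71.1605,201.1008) → (101.8719,156.8096) → (57.5807,126.0982) → (26.8693,170.3894) → (71.1605,201.1008), returning to the start.

Shape 2 is a cubic bezier drawn with `<path>`. Its stroke #ff00ff means cut at S910, F766. After flipping Y the toolpath is (49.4665,38.4394) → (54.4180,46.4261) → (56.6285,55.5630) → (55.7371,65.3513) → (51.3830,75.2921) → (43.2052,84.8864).

Shape 3 is a cubic bezier drawn with `<path>`. Its stroke #ff00ff means cut at S910, F766. After flipping Y the toolpath is (67.3938,94.3312) → (55.1242,117.4088) → (46.4878,151.6563) → (41.5330,187.4127) → (40.3081,215.0168) → (42.8616,224.8075).

Shape 4 is a rectangle drawn with `<rect>`. Its stroke #ff00ff means cut at S910, F766. After flipping Y the toolpath is (13.1340,142.7599) → (45.0379,142.7599) → (45.0379,46.7569) → (13.1340,46.7569) → (13.1340,142.7599), returning to the start.

Shape 5 is a regular polygon drawn with `<path>`. Its stroke #ff0000 means score at S564, F1665. After flipping Y the toolpath is (49.9622,112.5256) → (41.1034,126.3407) → (51.5048,139.0350) → (66.7920,133.0654) → (65.8386,116.6817) → (49.9622,112.5256), returning to the start.

Shape 6 is a rectangle drawn with `<path>`. Its stroke #ff00ff means cut at S910, F766. After flipping Y the toolpath is (78.4555,148.2634) → (139.6814,148.2634) → (139.6814,116.6414) → (78.4555,116.6414) → (78.4555,148.2634), returning to the start.

Shape 7 is a closed polygon drawn with `<polygon>`. Its stroke #ff00ff means cut at S910, F766. After flipping Y the toolpath is (41.5563,61.7433) → (75.5912,25.1859) → (41.0041,210.2104) → (11.9570,28.8441) → (55.3341,10.6823) → (41.5563,61.7433), returning to the start.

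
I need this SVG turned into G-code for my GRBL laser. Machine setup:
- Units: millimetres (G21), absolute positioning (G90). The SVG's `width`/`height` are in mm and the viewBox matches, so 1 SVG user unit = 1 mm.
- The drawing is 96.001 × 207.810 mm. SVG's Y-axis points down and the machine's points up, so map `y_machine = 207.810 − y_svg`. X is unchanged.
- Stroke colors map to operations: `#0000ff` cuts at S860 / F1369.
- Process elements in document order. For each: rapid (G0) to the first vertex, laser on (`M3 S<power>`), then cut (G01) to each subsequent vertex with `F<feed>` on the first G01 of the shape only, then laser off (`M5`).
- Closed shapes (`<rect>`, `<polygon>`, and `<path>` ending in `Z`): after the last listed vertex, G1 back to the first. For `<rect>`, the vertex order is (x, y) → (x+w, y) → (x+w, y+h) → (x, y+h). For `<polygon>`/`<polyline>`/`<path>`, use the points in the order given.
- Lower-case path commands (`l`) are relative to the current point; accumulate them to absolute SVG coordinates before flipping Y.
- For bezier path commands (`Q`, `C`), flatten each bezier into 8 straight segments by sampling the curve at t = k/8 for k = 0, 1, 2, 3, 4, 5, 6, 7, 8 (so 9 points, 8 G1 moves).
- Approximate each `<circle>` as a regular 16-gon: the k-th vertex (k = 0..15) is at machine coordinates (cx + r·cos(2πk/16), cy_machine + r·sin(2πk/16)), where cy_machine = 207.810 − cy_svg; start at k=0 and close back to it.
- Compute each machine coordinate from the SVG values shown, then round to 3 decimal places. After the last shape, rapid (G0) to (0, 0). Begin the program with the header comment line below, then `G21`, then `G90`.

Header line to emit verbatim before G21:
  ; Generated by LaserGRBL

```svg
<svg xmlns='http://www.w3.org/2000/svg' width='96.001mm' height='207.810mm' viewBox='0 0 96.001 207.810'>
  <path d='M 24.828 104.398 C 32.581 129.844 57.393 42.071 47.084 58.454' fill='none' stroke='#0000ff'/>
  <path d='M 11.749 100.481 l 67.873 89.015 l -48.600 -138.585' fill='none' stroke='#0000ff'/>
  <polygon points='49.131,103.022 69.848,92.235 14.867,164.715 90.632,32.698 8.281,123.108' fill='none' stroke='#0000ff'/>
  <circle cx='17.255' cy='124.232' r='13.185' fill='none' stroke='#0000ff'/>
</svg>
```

; Generated by LaserGRBL
G21
G90
G0 X24.828 Y103.412
M3 S860
G01 X28.433 Y98.752 F1369
G01 X33.026 Y102.160
G01 X37.995 Y111.086
G01 X42.729 Y122.985
G01 X46.617 Y135.309
G01 X49.046 Y145.510
G01 X49.405 Y151.042
G01 X47.084 Y149.356
M5
G0 X11.749 Y107.329
M3 S860
G01 X79.622 Y18.314 F1369
G01 X31.022 Y156.899
M5
G0 X49.131 Y104.788
M3 S860
G01 X69.848 Y115.575 F1369
G01 X14.867 Y43.095
G01 X90.632 Y175.112
G01 X8.281 Y84.702
G01 X49.131 Y104.788
M5
G0 X30.440 Y83.578
M3 S860
G01 X29.436 Y88.624 F1369
G01 X26.578 Y92.901
G01 X22.301 Y95.759
G01 X17.255 Y96.763
G01 X12.209 Y95.759
G01 X7.932 Y92.901
G01 X5.074 Y88.624
G01 X4.070 Y83.578
G01 X5.074 Y78.532
G01 X7.932 Y74.255
G01 X12.209 Y71.397
G01 X17.255 Y70.393
G01 X22.301 Y71.397
G01 X26.578 Y74.255
G01 X29.436 Y78.532
G01 X30.440 Y83.578
M5
G0 X0.000 Y0.000

Since the viewBox matches the mm dimensions, user units are millimetres directly. The only transform is the Y-flip y_m = 207.810 − y_svg.

Shape 1 is a cubic bezier drawn with `<path>`. Its stroke #0000ff means cut at S860, F1369. After flipping Y the toolpath is (24.828,103.412) → (28.433,98.752) → (33.026,102.160) → (37.995,111.086) → (42.729,122.985) → (46.617,135.309) → (49.046,145.510) → (49.405,151.042) → (47.084,149.356).

Shape 2 is a open polyline drawn with `<path>`. Its stroke #0000ff means cut at S860, F1369. After flipping Y the toolpath is (11.749,107.329) → (79.622,18.314) → (31.022,156.899).

Shape 3 is a closed polygon drawn with `<polygon>`. Its stroke #0000ff means cut at S860, F1369. After flipping Y the toolpath is (49.131,104.788) → (69.848,115.575) → (14.867,43.095) → (90.632,175.112) → (8.281,84.702) → (49.131,104.788), returning to the start.

Shape 4 is a circle drawn with `<circle>`. Its stroke #0000ff means cut at S860, F1369. After flipping Y the toolpath is (30.440,83.578) → (29.436,88.624) → (26.578,92.901) → (22.301,95.759) → (17.255,96.763) → (12.209,95.759) → (7.932,92.901) → (5.074,88.624) → (4.070,83.578) → (5.074,78.532) → (7.932,74.255) → (12.209,71.397) → (17.255,70.393) → (22.301,71.397) → (26.578,74.255) → (29.436,78.532) → (30.440,83.578), returning to the start.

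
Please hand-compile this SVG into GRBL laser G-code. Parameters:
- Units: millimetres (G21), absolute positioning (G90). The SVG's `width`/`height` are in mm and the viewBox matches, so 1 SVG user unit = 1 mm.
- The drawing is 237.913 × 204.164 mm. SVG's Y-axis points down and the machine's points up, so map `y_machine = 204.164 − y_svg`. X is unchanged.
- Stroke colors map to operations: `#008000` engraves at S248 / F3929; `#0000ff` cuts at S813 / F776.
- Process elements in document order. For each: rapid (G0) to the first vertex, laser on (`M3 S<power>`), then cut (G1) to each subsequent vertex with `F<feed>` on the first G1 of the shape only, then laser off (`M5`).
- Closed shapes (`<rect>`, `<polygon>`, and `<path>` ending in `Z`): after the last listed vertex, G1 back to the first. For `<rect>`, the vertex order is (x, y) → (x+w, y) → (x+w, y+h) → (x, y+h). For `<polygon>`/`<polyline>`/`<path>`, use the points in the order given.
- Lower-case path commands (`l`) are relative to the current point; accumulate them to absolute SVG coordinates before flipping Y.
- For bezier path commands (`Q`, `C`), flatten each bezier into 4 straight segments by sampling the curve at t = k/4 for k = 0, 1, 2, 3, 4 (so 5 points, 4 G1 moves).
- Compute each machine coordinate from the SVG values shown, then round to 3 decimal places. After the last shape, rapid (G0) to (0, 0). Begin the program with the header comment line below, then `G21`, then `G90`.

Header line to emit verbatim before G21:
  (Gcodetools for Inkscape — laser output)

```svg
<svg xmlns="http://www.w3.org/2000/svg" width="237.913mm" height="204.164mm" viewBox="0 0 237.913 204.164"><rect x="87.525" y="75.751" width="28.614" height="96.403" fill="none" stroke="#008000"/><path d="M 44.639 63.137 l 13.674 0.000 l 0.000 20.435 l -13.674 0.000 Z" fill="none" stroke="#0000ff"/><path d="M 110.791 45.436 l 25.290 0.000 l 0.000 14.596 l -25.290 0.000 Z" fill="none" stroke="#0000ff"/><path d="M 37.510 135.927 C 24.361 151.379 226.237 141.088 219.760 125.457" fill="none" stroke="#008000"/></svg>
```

(Gcodetools for Inkscape — laser output)
G21
G90
G0 X87.525 Y128.413
M3 S248
G1 X116.139 Y128.413 F3929
G1 X116.139 Y32.010
G1 X87.525 Y32.010
G1 X87.525 Y128.413
M5
G0 X44.639 Y141.027
M3 S813
G1 X58.313 Y141.027 F776
G1 X58.313 Y120.592
G1 X44.639 Y120.592
G1 X44.639 Y141.027
M5
G0 X110.791 Y158.728
M3 S813
G1 X136.081 Y158.728 F776
G1 X136.081 Y144.132
G1 X110.791 Y144.132
G1 X110.791 Y158.728
M5
G0 X37.510 Y68.237
M3 S248
G1 X61.350 Y61.156 F3929
G1 X126.133 Y61.816
G1 X192.167 Y68.304
G1 X219.760 Y78.707
M5
G0 X0.000 Y0.000

viewBox `0 0 237.913 204.164` with mm width/height → 1 unit = 1 mm. Flip: y_m = 204.164 − y_svg.

**Shape 1** — `<rect>` rectangle, stroke `#008000` → engrave (S248, F3929). Machine vertices: (87.525,128.413) → (116.139,128.413) → (116.139,32.010) → (87.525,32.010) → (87.525,128.413). Closed: final G1 returns to the first vertex.

**Shape 2** — `<path>` rectangle, stroke `#0000ff` → cut (S813, F776). Machine vertices: (44.639,141.027) → (58.313,141.027) → (58.313,120.592) → (44.639,120.592) → (44.639,141.027). Closed: final G1 returns to the first vertex.

**Shape 3** — `<path>` rectangle, stroke `#0000ff` → cut (S813, F776). Machine vertices: (110.791,158.728) → (136.081,158.728) → (136.081,144.132) → (110.791,144.132) → (110.791,158.728). Closed: final G1 returns to the first vertex.

**Shape 4** — `<path>` cubic bezier, stroke `#008000` → engrave (S248, F3929). Control points (SVG): P0=(37.510,135.927), P1=(24.361,151.379), P2=(226.237,141.088), P3=(219.760,125.457); sampled at t=k/4. Machine vertices: (37.510,68.237) → (61.350,61.156) → (126.133,61.816) → (192.167,68.304) → (219.760,78.707). Open path.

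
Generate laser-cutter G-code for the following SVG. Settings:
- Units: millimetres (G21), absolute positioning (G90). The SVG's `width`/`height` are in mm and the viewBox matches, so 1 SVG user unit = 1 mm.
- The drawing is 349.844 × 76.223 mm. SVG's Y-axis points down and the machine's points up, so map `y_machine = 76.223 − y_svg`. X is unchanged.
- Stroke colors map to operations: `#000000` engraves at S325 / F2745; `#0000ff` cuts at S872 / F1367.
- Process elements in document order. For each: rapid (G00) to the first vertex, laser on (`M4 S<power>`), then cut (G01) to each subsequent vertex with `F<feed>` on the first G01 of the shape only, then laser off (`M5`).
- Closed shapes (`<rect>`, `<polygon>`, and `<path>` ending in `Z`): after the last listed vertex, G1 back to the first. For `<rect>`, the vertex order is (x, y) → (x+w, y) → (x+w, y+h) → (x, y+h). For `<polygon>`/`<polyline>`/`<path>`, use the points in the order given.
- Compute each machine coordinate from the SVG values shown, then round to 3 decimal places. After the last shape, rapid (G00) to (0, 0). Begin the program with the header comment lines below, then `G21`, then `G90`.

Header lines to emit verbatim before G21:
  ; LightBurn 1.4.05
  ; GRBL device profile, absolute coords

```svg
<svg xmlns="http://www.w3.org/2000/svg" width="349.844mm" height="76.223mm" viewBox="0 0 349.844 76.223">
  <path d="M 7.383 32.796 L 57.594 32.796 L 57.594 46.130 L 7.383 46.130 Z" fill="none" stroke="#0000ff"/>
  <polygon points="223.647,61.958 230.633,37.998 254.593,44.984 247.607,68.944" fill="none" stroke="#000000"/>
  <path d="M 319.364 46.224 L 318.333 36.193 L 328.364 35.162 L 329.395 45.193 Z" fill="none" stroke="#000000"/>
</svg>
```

; LightBurn 1.4.05
; GRBL device profile, absolute coords
G21
G90
G00 X7.383 Y43.427
M4 S872
G01 X57.594 Y43.427 F1367
G01 X57.594 Y30.093
G01 X7.383 Y30.093
G01 X7.383 Y43.427
M5
G00 X223.647 Y14.265
M4 S325
G01 X230.633 Y38.225 F2745
G01 X254.593 Y31.239
G01 X247.607 Y7.279
G01 X223.647 Y14.265
M5
G00 X319.364 Y29.999
M4 S325
G01 X318.333 Y40.030 F2745
G01 X328.364 Y41.061
G01 X329.395 Y31.030
G01 X319.364 Y29.999
M5
G00 X0.000 Y0.000

Since the viewBox matches the mm dimensions, user units are millimetres directly. The only transform is the Y-flip y_m = 76.223 − y_svg.

Shape 1 is a rectangle drawn with `<path>`. Its stroke #0000ff means cut at S872, F1367. After flipping Y the toolpath is (7.383,43.427) → (57.594,43.427) → (57.594,30.093) → (7.383,30.093) → (7.383,43.427), returning to the start.

Shape 2 is a regular polygon drawn with `<polygon>`. Its stroke #000000 means engrave at S325, F2745. After flipping Y the toolpath is (223.647,14.265) → (230.633,38.225) → (254.593,31.239) → (247.607,7.279) → (223.647,14.265), returning to the start.

Shape 3 is a regular polygon drawn with `<path>`. Its stroke #000000 means engrave at S325, F2745. After flipping Y the toolpath is (319.364,29.999) → (318.333,40.030) → (328.364,41.061) → (329.395,31.030) → (319.364,29.999), returning to the start.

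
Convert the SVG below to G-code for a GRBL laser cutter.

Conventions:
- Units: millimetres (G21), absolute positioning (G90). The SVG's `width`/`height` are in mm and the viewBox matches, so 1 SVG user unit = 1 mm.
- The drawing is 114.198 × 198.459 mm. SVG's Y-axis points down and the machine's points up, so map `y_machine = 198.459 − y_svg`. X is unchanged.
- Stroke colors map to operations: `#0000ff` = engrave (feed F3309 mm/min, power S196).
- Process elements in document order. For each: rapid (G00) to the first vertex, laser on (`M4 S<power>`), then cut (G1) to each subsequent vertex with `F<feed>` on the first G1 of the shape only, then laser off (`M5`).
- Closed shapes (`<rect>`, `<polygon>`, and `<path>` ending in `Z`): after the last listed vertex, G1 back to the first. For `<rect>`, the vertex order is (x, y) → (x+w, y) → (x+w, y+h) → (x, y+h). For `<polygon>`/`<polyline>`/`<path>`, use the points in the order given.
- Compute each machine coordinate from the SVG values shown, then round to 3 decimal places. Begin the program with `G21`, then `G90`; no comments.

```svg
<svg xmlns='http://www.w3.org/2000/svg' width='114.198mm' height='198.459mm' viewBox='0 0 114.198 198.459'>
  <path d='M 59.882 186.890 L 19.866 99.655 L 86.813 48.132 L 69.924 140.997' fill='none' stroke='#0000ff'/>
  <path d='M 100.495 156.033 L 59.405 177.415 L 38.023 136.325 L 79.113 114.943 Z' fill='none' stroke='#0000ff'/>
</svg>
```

G21
G90
G00 X59.882 Y11.569
M4 S196
G1 X19.866 Y98.804 F3309
G1 X86.813 Y150.327
G1 X69.924 Y57.462
M5
G00 X100.495 Y42.426
M4 S196
G1 X59.405 Y21.044 F3309
G1 X38.023 Y62.134
G1 X79.113 Y83.516
G1 X100.495 Y42.426
M5

viewBox `0 0 114.198 198.459` with mm width/height → 1 unit = 1 mm. Flip: y_m = 198.459 − y_svg.

**Shape 1** — `<path>` open polyline, stroke `#0000ff` → engrave (S196, F3309). Machine vertices: (59.882,11.569) → (19.866,98.804) → (86.813,150.327) → (69.924,57.462). Open path.

**Shape 2** — `<path>` regular polygon, stroke `#0000ff` → engrave (S196, F3309). Machine vertices: (100.495,42.426) → (59.405,21.044) → (38.023,62.134) → (79.113,83.516) → (100.495,42.426). Closed: final G1 returns to the first vertex.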